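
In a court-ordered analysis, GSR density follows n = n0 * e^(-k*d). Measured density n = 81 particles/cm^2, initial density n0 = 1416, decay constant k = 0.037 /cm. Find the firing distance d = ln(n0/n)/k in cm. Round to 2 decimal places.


GSR distance calculation:
n0/n = 1416 / 81 = 17.481481
ln(n0/n) = 2.861142
d = 2.861142 / 0.037 = 77.33 cm

77.33


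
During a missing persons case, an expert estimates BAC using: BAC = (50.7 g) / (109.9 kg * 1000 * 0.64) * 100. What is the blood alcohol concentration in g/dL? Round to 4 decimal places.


Applying the Widmark formula:
BAC = (dose_g / (body_wt * 1000 * r)) * 100
Denominator = 109.9 * 1000 * 0.64 = 70336
BAC = (50.7 / 70336) * 100
BAC = 0.0721 g/dL

0.0721


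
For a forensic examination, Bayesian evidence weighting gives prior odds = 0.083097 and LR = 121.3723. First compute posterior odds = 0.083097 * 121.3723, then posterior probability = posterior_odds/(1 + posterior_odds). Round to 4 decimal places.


Bayesian evidence evaluation:
Posterior odds = prior_odds * LR = 0.083097 * 121.3723 = 10.08567
Posterior probability = posterior_odds / (1 + posterior_odds)
= 10.08567 / (1 + 10.08567)
= 10.08567 / 11.08567
= 0.9098

0.9098


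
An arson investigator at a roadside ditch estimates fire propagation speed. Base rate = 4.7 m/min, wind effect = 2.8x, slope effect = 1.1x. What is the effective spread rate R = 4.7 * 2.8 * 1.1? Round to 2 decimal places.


Fire spread rate calculation:
R = R0 * wind_factor * slope_factor
= 4.7 * 2.8 * 1.1
= 13.16 * 1.1
= 14.48 m/min

14.48


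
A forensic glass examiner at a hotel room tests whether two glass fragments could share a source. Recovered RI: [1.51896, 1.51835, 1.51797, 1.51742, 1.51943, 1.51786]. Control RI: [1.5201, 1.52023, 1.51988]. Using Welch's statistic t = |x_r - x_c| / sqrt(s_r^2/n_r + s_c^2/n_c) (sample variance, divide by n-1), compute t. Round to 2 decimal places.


Welch's t-criterion for glass RI comparison:
Recovered mean = sum / n_r = 9.10999 / 6 = 1.5183317
Control mean = sum / n_c = 4.56021 / 3 = 1.52007
Recovered sample variance s_r^2 = 5.57177e-07
Control sample variance s_c^2 = 3.13e-08
Welch SE (unpooled) = sqrt(s_r^2/n_r + s_c^2/n_c) = sqrt(9.28628e-08 + 1.04333e-08) = sqrt(1.03296e-07) = 0.000321397
|mean_r - mean_c| = 0.00173833
t = 0.00173833 / 0.000321397 = 5.41

5.41


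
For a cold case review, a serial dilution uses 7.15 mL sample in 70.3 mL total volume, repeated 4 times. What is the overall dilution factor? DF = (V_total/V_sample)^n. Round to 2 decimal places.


Dilution factor calculation:
Single dilution = V_total / V_sample = 70.3 / 7.15 ≈ 9.832168
Number of dilutions = 4
Total DF = (70.3 / 7.15)^4 (full precision, rounded at the end) = 9345.38

9345.38


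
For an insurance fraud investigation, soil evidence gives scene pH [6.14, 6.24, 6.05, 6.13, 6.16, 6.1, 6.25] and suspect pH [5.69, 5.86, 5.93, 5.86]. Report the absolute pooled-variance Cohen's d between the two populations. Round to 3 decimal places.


Pooled-variance Cohen's d for soil pH comparison:
Scene mean = 43.07 / 7 = 6.152857
Suspect mean = 23.34 / 4 = 5.835
Scene sample variance s_s^2 = 0.00519
Suspect sample variance s_c^2 = 0.010433
Pooled variance = ((n_s-1)*s_s^2 + (n_c-1)*s_c^2) / (n_s + n_c - 2) = 0.006938
Pooled SD = sqrt(0.006938) = 0.083295
Mean difference = 0.317857
|d| = |0.317857| / 0.083295 = 3.816

3.816


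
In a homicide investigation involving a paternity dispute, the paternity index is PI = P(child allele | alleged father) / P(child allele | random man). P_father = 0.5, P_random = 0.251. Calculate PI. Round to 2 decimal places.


Paternity Index calculation:
PI = P(allele|father) / P(allele|random)
PI = 0.5 / 0.251
PI = 1.99

1.99


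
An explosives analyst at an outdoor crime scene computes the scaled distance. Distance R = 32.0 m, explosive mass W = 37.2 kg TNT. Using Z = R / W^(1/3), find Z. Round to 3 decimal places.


Scaled distance calculation:
W^(1/3) = 37.2^(1/3) = 3.338215
Z = R / W^(1/3) = 32.0 / 3.338215
Z = 9.586 m/kg^(1/3)

9.586


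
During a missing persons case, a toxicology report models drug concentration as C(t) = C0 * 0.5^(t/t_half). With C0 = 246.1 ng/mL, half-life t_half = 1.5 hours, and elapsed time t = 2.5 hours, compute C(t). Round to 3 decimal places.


Drug concentration decay:
Number of half-lives = t / t_half = 2.5 / 1.5 = 1.666667
Decay factor = 0.5^1.666667 = 0.31498019
C(t) = 246.1 * 0.31498019 = 77.517 ng/mL

77.517


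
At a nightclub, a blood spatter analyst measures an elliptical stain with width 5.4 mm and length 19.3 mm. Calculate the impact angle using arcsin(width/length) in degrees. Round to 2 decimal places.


Blood spatter impact angle calculation:
width / length = 5.4 / 19.3 = 0.279793
angle = arcsin(0.279793)
angle = 16.25 degrees

16.25


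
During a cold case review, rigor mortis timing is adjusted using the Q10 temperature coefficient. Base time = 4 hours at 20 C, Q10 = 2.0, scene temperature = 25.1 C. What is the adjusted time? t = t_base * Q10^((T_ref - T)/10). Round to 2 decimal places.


Rigor mortis time adjustment:
Exponent = (T_ref - T_actual) / 10 = (20 - 25.1) / 10 = -0.51
Q10 factor = 2.0^-0.51 = 0.70222
t_adjusted = 4 * 0.70222 = 2.81 hours

2.81


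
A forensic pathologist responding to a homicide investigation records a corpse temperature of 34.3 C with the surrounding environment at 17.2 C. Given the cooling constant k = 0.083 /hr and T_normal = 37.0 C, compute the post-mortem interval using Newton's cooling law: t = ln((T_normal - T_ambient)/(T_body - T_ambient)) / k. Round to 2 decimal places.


Using Newton's law of cooling:
t = ln((T_normal - T_ambient) / (T_body - T_ambient)) / k
T_normal - T_ambient = 19.8
T_body - T_ambient = 17.1
Ratio = 1.157895
ln(ratio) = 0.146604
t = 0.146604 / 0.083 = 1.77 hours

1.77


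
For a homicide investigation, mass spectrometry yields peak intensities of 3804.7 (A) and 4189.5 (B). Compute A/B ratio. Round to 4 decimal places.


Spectral peak ratio:
Peak A = 3804.7 counts
Peak B = 4189.5 counts
Ratio = 3804.7 / 4189.5 = 0.9082

0.9082


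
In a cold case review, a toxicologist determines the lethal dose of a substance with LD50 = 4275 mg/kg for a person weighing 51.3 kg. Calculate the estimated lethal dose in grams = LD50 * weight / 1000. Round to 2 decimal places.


Lethal dose calculation:
Lethal dose = LD50 * body_weight / 1000
= 4275 * 51.3 / 1000
= 219307.5 / 1000
= 219.31 g

219.31


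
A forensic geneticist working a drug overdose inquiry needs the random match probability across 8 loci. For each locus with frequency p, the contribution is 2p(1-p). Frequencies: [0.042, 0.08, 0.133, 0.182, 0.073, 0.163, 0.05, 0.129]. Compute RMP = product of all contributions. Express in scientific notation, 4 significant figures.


Computing RMP for 8 loci:
Locus 1: 2 * 0.042 * 0.958 = 0.080472
Locus 2: 2 * 0.08 * 0.92 = 0.1472
Locus 3: 2 * 0.133 * 0.867 = 0.230622
Locus 4: 2 * 0.182 * 0.818 = 0.297752
Locus 5: 2 * 0.073 * 0.927 = 0.135342
Locus 6: 2 * 0.163 * 0.837 = 0.272862
Locus 7: 2 * 0.05 * 0.95 = 0.095
Locus 8: 2 * 0.129 * 0.871 = 0.224718
RMP = 6.413e-07

6.413e-07


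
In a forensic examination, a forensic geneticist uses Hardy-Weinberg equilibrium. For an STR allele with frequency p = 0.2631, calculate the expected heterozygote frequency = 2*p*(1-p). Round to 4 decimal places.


Hardy-Weinberg heterozygote frequency:
q = 1 - p = 1 - 0.2631 = 0.7369
2pq = 2 * 0.2631 * 0.7369 = 0.3878

0.3878


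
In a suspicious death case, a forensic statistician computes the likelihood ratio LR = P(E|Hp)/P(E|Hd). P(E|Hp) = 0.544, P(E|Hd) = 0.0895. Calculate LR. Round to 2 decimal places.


Likelihood ratio calculation:
LR = P(E|Hp) / P(E|Hd)
LR = 0.544 / 0.0895
LR = 6.08

6.08


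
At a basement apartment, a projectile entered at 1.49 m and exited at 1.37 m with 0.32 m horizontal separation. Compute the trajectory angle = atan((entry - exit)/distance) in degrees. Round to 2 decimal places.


Bullet trajectory angle:
Height difference = 1.49 - 1.37 = 0.12 m
angle = atan(0.12 / 0.32)
angle = atan(0.375)
angle = 20.56 degrees

20.56


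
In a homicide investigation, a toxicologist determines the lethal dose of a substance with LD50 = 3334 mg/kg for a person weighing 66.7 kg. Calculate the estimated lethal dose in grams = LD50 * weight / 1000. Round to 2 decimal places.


Lethal dose calculation:
Lethal dose = LD50 * body_weight / 1000
= 3334 * 66.7 / 1000
= 222377.8 / 1000
= 222.38 g

222.38


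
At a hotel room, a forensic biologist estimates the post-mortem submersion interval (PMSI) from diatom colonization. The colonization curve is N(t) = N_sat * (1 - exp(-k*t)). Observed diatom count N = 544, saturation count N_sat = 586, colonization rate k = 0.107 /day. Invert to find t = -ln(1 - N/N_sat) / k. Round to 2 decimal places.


PMSI from diatom colonization curve:
N / N_sat = 544 / 586 = 0.928328
1 - N/N_sat = 0.071672
ln(1 - N/N_sat) = -2.635655
t = -ln(1 - N/N_sat) / k = -(-2.635655) / 0.107 = 24.63 days

24.63


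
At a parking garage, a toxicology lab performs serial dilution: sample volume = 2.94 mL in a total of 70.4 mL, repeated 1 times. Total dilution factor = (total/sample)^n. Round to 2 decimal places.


Dilution factor calculation:
Single dilution = V_total / V_sample = 70.4 / 2.94 ≈ 23.945578
Number of dilutions = 1
Total DF = (70.4 / 2.94)^1 (full precision, rounded at the end) = 23.95

23.95


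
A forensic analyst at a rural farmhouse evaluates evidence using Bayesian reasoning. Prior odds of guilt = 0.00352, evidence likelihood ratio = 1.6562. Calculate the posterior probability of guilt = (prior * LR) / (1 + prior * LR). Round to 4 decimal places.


Bayesian evidence evaluation:
Posterior odds = prior_odds * LR = 0.00352 * 1.6562 = 0.005829824
Posterior probability = posterior_odds / (1 + posterior_odds)
= 0.005829824 / (1 + 0.005829824)
= 0.005829824 / 1.005829824
= 0.0058

0.0058


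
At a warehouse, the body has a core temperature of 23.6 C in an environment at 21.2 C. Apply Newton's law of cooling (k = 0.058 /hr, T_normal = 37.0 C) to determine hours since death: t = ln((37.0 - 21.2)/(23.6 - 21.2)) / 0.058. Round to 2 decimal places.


Using Newton's law of cooling:
t = ln((T_normal - T_ambient) / (T_body - T_ambient)) / k
T_normal - T_ambient = 15.8
T_body - T_ambient = 2.4
Ratio = 6.583333
ln(ratio) = 1.884541
t = 1.884541 / 0.058 = 32.49 hours

32.49


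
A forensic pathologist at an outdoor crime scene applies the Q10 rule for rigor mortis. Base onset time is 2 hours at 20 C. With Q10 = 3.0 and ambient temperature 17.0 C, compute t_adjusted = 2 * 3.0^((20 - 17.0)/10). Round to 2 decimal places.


Rigor mortis time adjustment:
Exponent = (T_ref - T_actual) / 10 = (20 - 17.0) / 10 = 0.3
Q10 factor = 3.0^0.3 = 1.39039
t_adjusted = 2 * 1.39039 = 2.78 hours

2.78


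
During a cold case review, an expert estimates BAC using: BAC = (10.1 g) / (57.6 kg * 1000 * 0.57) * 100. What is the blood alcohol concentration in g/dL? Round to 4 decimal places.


Applying the Widmark formula:
BAC = (dose_g / (body_wt * 1000 * r)) * 100
Denominator = 57.6 * 1000 * 0.57 = 32832
BAC = (10.1 / 32832) * 100
BAC = 0.0308 g/dL

0.0308


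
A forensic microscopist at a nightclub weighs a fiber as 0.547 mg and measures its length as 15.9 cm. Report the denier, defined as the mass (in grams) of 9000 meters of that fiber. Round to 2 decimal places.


Denier calculation:
Mass in grams = 0.547 mg / 1000 = 0.000547 g
Length in meters = 15.9 cm / 100 = 0.159 m
Linear density = mass / length = 0.000547 / 0.159 = 0.00344025 g/m
Denier = (g/m) * 9000 = 0.00344025 * 9000 = 30.96

30.96


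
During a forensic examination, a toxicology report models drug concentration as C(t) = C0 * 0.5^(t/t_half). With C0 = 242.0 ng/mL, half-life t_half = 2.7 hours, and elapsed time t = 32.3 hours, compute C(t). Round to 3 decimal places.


Drug concentration decay:
Number of half-lives = t / t_half = 32.3 / 2.7 = 11.962963
Decay factor = 0.5^11.962963 = 0.00025049
C(t) = 242.0 * 0.00025049 = 0.061 ng/mL

0.061


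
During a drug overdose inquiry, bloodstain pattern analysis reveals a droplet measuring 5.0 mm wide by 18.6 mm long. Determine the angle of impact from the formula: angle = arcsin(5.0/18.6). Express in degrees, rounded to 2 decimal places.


Blood spatter impact angle calculation:
width / length = 5.0 / 18.6 = 0.268817
angle = arcsin(0.268817)
angle = 15.59 degrees

15.59


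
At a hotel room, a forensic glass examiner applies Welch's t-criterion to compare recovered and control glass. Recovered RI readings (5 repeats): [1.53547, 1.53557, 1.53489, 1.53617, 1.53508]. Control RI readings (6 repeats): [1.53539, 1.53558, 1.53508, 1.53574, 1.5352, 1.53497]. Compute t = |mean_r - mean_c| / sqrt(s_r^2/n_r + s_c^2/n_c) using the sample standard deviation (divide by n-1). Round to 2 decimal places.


Welch's t-criterion for glass RI comparison:
Recovered mean = sum / n_r = 7.67718 / 5 = 1.535436
Control mean = sum / n_c = 9.21196 / 6 = 1.5353267
Recovered sample variance s_r^2 = 2.4568e-07
Control sample variance s_c^2 = 8.86267e-08
Welch SE (unpooled) = sqrt(s_r^2/n_r + s_c^2/n_c) = sqrt(4.9136e-08 + 1.47711e-08) = sqrt(6.39071e-08) = 0.000252799
|mean_r - mean_c| = 0.000109333
t = 0.000109333 / 0.000252799 = 0.43

0.43


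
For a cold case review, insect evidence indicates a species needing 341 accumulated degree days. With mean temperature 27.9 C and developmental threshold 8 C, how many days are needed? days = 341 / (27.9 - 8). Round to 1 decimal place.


Insect development time:
Effective temperature = avg_temp - T_base = 27.9 - 8 = 19.9 C
Days = ADD / effective_temp = 341 / 19.9 = 17.1 days

17.1


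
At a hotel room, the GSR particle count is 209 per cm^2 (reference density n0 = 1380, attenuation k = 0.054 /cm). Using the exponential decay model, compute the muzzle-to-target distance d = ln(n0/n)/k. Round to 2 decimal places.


GSR distance calculation:
n0/n = 1380 / 209 = 6.602871
ln(n0/n) = 1.887505
d = 1.887505 / 0.054 = 34.95 cm

34.95


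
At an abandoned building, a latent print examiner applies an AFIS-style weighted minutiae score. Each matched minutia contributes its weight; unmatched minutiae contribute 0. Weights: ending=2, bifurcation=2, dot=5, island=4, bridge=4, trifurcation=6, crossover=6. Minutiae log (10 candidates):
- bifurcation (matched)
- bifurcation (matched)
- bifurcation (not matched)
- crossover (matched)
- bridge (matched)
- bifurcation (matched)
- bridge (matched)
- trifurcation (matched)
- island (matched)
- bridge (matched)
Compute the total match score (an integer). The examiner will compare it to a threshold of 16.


Weighted minutiae match score:
  bifurcation: matched, +2 (running total 2)
  bifurcation: matched, +2 (running total 4)
  bifurcation: not matched, +0
  crossover: matched, +6 (running total 10)
  bridge: matched, +4 (running total 14)
  bifurcation: matched, +2 (running total 16)
  bridge: matched, +4 (running total 20)
  trifurcation: matched, +6 (running total 26)
  island: matched, +4 (running total 30)
  bridge: matched, +4 (running total 34)
Total score = 34
Threshold = 16; verdict = identification

34


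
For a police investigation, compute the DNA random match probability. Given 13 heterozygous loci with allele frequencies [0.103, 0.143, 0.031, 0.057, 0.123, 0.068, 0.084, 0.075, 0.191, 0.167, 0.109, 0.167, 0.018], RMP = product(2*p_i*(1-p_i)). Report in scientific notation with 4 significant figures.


Computing RMP for 13 loci:
Locus 1: 2 * 0.103 * 0.897 = 0.184782
Locus 2: 2 * 0.143 * 0.857 = 0.245102
Locus 3: 2 * 0.031 * 0.969 = 0.060078
Locus 4: 2 * 0.057 * 0.943 = 0.107502
Locus 5: 2 * 0.123 * 0.877 = 0.215742
Locus 6: 2 * 0.068 * 0.932 = 0.126752
Locus 7: 2 * 0.084 * 0.916 = 0.153888
Locus 8: 2 * 0.075 * 0.925 = 0.13875
Locus 9: 2 * 0.191 * 0.809 = 0.309038
Locus 10: 2 * 0.167 * 0.833 = 0.278222
Locus 11: 2 * 0.109 * 0.891 = 0.194238
Locus 12: 2 * 0.167 * 0.833 = 0.278222
Locus 13: 2 * 0.018 * 0.982 = 0.035352
RMP = 2.805e-11

2.805e-11


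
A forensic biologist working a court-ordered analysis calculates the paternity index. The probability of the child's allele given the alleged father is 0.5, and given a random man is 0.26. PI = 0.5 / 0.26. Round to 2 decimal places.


Paternity Index calculation:
PI = P(allele|father) / P(allele|random)
PI = 0.5 / 0.26
PI = 1.92

1.92


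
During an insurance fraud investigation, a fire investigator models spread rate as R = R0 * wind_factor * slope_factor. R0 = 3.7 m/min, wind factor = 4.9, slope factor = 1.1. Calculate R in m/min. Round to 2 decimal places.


Fire spread rate calculation:
R = R0 * wind_factor * slope_factor
= 3.7 * 4.9 * 1.1
= 18.13 * 1.1
= 19.94 m/min

19.94


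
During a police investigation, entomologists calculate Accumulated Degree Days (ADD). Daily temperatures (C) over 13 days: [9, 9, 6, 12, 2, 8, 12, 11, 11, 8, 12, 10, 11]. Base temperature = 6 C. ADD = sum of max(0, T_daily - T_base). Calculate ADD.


Computing ADD day by day:
Day 1: max(0, 9 - 6) = 3
Day 2: max(0, 9 - 6) = 3
Day 3: max(0, 6 - 6) = 0
Day 4: max(0, 12 - 6) = 6
Day 5: max(0, 2 - 6) = 0
Day 6: max(0, 8 - 6) = 2
Day 7: max(0, 12 - 6) = 6
Day 8: max(0, 11 - 6) = 5
Day 9: max(0, 11 - 6) = 5
Day 10: max(0, 8 - 6) = 2
Day 11: max(0, 12 - 6) = 6
Day 12: max(0, 10 - 6) = 4
Day 13: max(0, 11 - 6) = 5
Total ADD = 47

47


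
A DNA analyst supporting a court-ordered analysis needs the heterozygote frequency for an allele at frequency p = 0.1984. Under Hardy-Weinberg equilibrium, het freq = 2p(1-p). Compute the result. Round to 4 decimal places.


Hardy-Weinberg heterozygote frequency:
q = 1 - p = 1 - 0.1984 = 0.8016
2pq = 2 * 0.1984 * 0.8016 = 0.3181

0.3181


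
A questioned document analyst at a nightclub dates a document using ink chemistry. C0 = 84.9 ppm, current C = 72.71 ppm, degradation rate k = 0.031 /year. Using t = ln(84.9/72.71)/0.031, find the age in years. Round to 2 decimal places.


Document age estimation:
C0/C = 84.9 / 72.71 = 1.167652
ln(C0/C) = 0.154995
t = 0.154995 / 0.031 = 5.00 years

5.00


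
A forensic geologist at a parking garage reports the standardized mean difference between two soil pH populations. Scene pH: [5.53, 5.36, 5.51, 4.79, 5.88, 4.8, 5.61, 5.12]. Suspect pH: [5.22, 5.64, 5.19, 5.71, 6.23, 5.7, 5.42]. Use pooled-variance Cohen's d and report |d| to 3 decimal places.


Pooled-variance Cohen's d for soil pH comparison:
Scene mean = 42.6 / 8 = 5.325
Suspect mean = 39.11 / 7 = 5.587143
Scene sample variance s_s^2 = 0.152943
Suspect sample variance s_c^2 = 0.12739
Pooled variance = ((n_s-1)*s_s^2 + (n_c-1)*s_c^2) / (n_s + n_c - 2) = 0.141149
Pooled SD = sqrt(0.141149) = 0.375698
Mean difference = -0.262143
|d| = |-0.262143| / 0.375698 = 0.698

0.698


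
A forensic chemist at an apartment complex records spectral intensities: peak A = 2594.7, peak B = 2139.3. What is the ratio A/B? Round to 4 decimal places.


Spectral peak ratio:
Peak A = 2594.7 counts
Peak B = 2139.3 counts
Ratio = 2594.7 / 2139.3 = 1.2129

1.2129


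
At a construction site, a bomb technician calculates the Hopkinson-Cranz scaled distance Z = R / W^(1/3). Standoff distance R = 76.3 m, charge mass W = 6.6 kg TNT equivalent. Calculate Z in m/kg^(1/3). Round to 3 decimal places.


Scaled distance calculation:
W^(1/3) = 6.6^(1/3) = 1.875777
Z = R / W^(1/3) = 76.3 / 1.875777
Z = 40.676 m/kg^(1/3)

40.676


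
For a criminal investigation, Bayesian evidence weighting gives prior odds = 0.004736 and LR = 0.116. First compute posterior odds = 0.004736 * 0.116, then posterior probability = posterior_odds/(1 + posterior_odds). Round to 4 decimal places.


Bayesian evidence evaluation:
Posterior odds = prior_odds * LR = 0.004736 * 0.116 = 0.000549376
Posterior probability = posterior_odds / (1 + posterior_odds)
= 0.000549376 / (1 + 0.000549376)
= 0.000549376 / 1.000549376
= 0.0005

0.0005


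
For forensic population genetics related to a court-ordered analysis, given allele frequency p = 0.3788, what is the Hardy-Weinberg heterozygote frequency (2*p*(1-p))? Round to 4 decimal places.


Hardy-Weinberg heterozygote frequency:
q = 1 - p = 1 - 0.3788 = 0.6212
2pq = 2 * 0.3788 * 0.6212 = 0.4706

0.4706


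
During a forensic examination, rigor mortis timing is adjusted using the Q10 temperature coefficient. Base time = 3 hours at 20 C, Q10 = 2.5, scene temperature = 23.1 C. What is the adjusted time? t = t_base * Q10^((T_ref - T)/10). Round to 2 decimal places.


Rigor mortis time adjustment:
Exponent = (T_ref - T_actual) / 10 = (20 - 23.1) / 10 = -0.31
Q10 factor = 2.5^-0.31 = 0.75273
t_adjusted = 3 * 0.75273 = 2.26 hours

2.26


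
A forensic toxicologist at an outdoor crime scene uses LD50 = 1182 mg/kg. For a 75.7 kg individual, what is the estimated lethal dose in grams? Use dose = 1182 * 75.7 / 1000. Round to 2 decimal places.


Lethal dose calculation:
Lethal dose = LD50 * body_weight / 1000
= 1182 * 75.7 / 1000
= 89477.4 / 1000
= 89.48 g

89.48


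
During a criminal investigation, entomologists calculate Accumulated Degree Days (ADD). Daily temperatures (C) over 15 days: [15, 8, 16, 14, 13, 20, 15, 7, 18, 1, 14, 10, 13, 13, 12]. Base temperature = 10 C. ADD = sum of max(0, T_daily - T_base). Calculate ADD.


Computing ADD day by day:
Day 1: max(0, 15 - 10) = 5
Day 2: max(0, 8 - 10) = 0
Day 3: max(0, 16 - 10) = 6
Day 4: max(0, 14 - 10) = 4
Day 5: max(0, 13 - 10) = 3
Day 6: max(0, 20 - 10) = 10
Day 7: max(0, 15 - 10) = 5
Day 8: max(0, 7 - 10) = 0
Day 9: max(0, 18 - 10) = 8
Day 10: max(0, 1 - 10) = 0
Day 11: max(0, 14 - 10) = 4
Day 12: max(0, 10 - 10) = 0
Day 13: max(0, 13 - 10) = 3
Day 14: max(0, 13 - 10) = 3
Day 15: max(0, 12 - 10) = 2
Total ADD = 53

53


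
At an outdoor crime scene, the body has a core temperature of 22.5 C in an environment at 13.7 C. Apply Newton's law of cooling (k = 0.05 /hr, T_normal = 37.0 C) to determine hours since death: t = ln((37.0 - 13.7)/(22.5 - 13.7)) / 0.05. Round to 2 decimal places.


Using Newton's law of cooling:
t = ln((T_normal - T_ambient) / (T_body - T_ambient)) / k
T_normal - T_ambient = 23.3
T_body - T_ambient = 8.8
Ratio = 2.647727
ln(ratio) = 0.973702
t = 0.973702 / 0.05 = 19.47 hours

19.47


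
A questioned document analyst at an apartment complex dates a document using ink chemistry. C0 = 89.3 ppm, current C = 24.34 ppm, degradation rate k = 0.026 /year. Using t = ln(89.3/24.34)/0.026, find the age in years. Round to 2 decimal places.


Document age estimation:
C0/C = 89.3 / 24.34 = 3.668858
ln(C0/C) = 1.29988
t = 1.29988 / 0.026 = 50.00 years

50.00


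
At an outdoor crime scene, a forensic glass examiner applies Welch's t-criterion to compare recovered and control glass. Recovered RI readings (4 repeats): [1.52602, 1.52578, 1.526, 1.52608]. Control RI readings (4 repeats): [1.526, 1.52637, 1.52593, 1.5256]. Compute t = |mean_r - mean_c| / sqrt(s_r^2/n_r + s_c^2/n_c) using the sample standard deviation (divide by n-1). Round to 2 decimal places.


Welch's t-criterion for glass RI comparison:
Recovered mean = sum / n_r = 6.10388 / 4 = 1.52597
Control mean = sum / n_c = 6.1039 / 4 = 1.525975
Recovered sample variance s_r^2 = 1.72e-08
Control sample variance s_c^2 = 9.97667e-08
Welch SE (unpooled) = sqrt(s_r^2/n_r + s_c^2/n_c) = sqrt(4.3e-09 + 2.49417e-08) = sqrt(2.92417e-08) = 0.000171002
|mean_r - mean_c| = 5e-06
t = 5e-06 / 0.000171002 = 0.03

0.03


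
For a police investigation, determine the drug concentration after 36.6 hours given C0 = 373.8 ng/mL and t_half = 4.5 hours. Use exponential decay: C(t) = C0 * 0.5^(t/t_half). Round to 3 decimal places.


Drug concentration decay:
Number of half-lives = t / t_half = 36.6 / 4.5 = 8.133333
Decay factor = 0.5^8.133333 = 0.00356142
C(t) = 373.8 * 0.00356142 = 1.331 ng/mL

1.331


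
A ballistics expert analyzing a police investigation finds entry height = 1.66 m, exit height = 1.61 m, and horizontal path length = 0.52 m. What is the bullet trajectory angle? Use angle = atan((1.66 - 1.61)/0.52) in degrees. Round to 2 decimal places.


Bullet trajectory angle:
Height difference = 1.66 - 1.61 = 0.05 m
angle = atan(0.05 / 0.52)
angle = atan(0.096154)
angle = 5.49 degrees

5.49


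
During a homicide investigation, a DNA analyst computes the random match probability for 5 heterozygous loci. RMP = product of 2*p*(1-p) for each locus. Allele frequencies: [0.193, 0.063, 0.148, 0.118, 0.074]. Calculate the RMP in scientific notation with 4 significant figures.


Computing RMP for 5 loci:
Locus 1: 2 * 0.193 * 0.807 = 0.311502
Locus 2: 2 * 0.063 * 0.937 = 0.118062
Locus 3: 2 * 0.148 * 0.852 = 0.252192
Locus 4: 2 * 0.118 * 0.882 = 0.208152
Locus 5: 2 * 0.074 * 0.926 = 0.137048
RMP = 2.646e-04

2.646e-04


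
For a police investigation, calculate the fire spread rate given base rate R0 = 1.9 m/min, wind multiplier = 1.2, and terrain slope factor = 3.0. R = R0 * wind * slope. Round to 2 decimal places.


Fire spread rate calculation:
R = R0 * wind_factor * slope_factor
= 1.9 * 1.2 * 3.0
= 2.28 * 3.0
= 6.84 m/min

6.84


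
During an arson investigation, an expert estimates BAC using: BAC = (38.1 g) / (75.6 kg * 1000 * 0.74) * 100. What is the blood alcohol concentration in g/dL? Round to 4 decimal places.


Applying the Widmark formula:
BAC = (dose_g / (body_wt * 1000 * r)) * 100
Denominator = 75.6 * 1000 * 0.74 = 55944
BAC = (38.1 / 55944) * 100
BAC = 0.0681 g/dL

0.0681


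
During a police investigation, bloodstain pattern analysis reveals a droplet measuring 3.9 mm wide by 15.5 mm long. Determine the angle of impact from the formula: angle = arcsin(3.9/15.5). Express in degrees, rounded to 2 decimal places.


Blood spatter impact angle calculation:
width / length = 3.9 / 15.5 = 0.251613
angle = arcsin(0.251613)
angle = 14.57 degrees

14.57


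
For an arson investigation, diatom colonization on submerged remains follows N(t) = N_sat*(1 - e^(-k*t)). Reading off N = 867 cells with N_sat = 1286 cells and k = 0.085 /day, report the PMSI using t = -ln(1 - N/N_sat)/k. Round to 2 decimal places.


PMSI from diatom colonization curve:
N / N_sat = 867 / 1286 = 0.674184
1 - N/N_sat = 0.325816
ln(1 - N/N_sat) = -1.121422
t = -ln(1 - N/N_sat) / k = -(-1.121422) / 0.085 = 13.19 days

13.19


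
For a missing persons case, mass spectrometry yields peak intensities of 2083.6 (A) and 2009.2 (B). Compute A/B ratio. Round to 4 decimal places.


Spectral peak ratio:
Peak A = 2083.6 counts
Peak B = 2009.2 counts
Ratio = 2083.6 / 2009.2 = 1.0370

1.0370


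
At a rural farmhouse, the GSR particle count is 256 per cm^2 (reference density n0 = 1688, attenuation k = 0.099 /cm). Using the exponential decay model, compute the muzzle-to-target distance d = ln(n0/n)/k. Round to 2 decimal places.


GSR distance calculation:
n0/n = 1688 / 256 = 6.59375
ln(n0/n) = 1.886122
d = 1.886122 / 0.099 = 19.05 cm

19.05


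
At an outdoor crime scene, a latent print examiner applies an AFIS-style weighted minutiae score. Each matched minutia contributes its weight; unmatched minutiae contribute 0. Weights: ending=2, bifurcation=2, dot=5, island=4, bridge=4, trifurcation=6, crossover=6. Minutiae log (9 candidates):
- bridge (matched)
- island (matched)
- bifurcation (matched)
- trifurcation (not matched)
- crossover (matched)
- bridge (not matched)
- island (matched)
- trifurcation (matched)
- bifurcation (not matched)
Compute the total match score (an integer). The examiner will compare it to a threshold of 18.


Weighted minutiae match score:
  bridge: matched, +4 (running total 4)
  island: matched, +4 (running total 8)
  bifurcation: matched, +2 (running total 10)
  trifurcation: not matched, +0
  crossover: matched, +6 (running total 16)
  bridge: not matched, +0
  island: matched, +4 (running total 20)
  trifurcation: matched, +6 (running total 26)
  bifurcation: not matched, +0
Total score = 26
Threshold = 18; verdict = identification

26


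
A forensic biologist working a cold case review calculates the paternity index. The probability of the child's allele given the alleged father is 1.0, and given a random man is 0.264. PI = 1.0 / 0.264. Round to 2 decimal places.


Paternity Index calculation:
PI = P(allele|father) / P(allele|random)
PI = 1.0 / 0.264
PI = 3.79

3.79


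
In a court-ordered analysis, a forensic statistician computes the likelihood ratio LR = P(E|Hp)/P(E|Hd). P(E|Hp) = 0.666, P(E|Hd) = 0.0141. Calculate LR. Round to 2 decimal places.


Likelihood ratio calculation:
LR = P(E|Hp) / P(E|Hd)
LR = 0.666 / 0.0141
LR = 47.23

47.23


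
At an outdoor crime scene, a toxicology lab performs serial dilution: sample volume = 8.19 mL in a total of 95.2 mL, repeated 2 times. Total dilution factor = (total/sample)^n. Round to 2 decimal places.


Dilution factor calculation:
Single dilution = V_total / V_sample = 95.2 / 8.19 ≈ 11.623932
Number of dilutions = 2
Total DF = (95.2 / 8.19)^2 (full precision, rounded at the end) = 135.12

135.12


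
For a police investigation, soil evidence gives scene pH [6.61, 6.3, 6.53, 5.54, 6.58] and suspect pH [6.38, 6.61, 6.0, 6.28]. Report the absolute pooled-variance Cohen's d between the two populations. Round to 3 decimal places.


Pooled-variance Cohen's d for soil pH comparison:
Scene mean = 31.56 / 5 = 6.312
Suspect mean = 25.27 / 4 = 6.3175
Scene sample variance s_s^2 = 0.20107
Suspect sample variance s_c^2 = 0.063892
Pooled variance = ((n_s-1)*s_s^2 + (n_c-1)*s_c^2) / (n_s + n_c - 2) = 0.142279
Pooled SD = sqrt(0.142279) = 0.377199
Mean difference = -0.0055
|d| = |-0.0055| / 0.377199 = 0.015

0.015


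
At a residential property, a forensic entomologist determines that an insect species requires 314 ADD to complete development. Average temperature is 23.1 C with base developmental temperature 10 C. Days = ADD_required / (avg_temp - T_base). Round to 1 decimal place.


Insect development time:
Effective temperature = avg_temp - T_base = 23.1 - 10 = 13.1 C
Days = ADD / effective_temp = 314 / 13.1 = 24.0 days

24.0


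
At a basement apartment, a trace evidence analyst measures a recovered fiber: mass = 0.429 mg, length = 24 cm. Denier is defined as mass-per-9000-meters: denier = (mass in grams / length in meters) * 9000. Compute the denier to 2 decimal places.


Denier calculation:
Mass in grams = 0.429 mg / 1000 = 0.000429 g
Length in meters = 24 cm / 100 = 0.24 m
Linear density = mass / length = 0.000429 / 0.24 = 0.0017875 g/m
Denier = (g/m) * 9000 = 0.0017875 * 9000 = 16.09

16.09


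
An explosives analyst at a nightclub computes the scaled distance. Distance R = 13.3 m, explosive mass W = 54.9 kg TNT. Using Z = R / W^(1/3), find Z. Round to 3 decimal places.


Scaled distance calculation:
W^(1/3) = 54.9^(1/3) = 3.800646
Z = R / W^(1/3) = 13.3 / 3.800646
Z = 3.499 m/kg^(1/3)

3.499


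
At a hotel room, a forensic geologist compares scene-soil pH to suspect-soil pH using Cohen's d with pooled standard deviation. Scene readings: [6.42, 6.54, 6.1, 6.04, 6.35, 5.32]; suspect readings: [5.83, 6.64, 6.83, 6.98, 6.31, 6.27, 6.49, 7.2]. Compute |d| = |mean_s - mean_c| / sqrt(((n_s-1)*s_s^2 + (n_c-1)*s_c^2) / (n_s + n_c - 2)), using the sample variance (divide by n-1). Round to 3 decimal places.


Pooled-variance Cohen's d for soil pH comparison:
Scene mean = 36.77 / 6 = 6.128333
Suspect mean = 52.55 / 8 = 6.56875
Scene sample variance s_s^2 = 0.193137
Suspect sample variance s_c^2 = 0.192727
Pooled variance = ((n_s-1)*s_s^2 + (n_c-1)*s_c^2) / (n_s + n_c - 2) = 0.192898
Pooled SD = sqrt(0.192898) = 0.439202
Mean difference = -0.440417
|d| = |-0.440417| / 0.439202 = 1.003

1.003


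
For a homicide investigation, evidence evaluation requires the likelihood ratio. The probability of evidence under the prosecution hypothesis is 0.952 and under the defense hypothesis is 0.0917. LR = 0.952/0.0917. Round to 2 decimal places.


Likelihood ratio calculation:
LR = P(E|Hp) / P(E|Hd)
LR = 0.952 / 0.0917
LR = 10.38

10.38


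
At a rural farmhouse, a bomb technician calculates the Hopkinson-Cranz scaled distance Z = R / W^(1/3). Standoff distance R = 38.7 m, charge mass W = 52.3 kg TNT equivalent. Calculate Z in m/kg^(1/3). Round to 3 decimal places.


Scaled distance calculation:
W^(1/3) = 52.3^(1/3) = 3.739675
Z = R / W^(1/3) = 38.7 / 3.739675
Z = 10.348 m/kg^(1/3)

10.348


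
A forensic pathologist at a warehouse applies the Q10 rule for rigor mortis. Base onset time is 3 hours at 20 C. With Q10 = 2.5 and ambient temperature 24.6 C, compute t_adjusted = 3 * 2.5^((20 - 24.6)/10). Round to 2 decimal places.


Rigor mortis time adjustment:
Exponent = (T_ref - T_actual) / 10 = (20 - 24.6) / 10 = -0.46
Q10 factor = 2.5^-0.46 = 0.65607
t_adjusted = 3 * 0.65607 = 1.97 hours

1.97


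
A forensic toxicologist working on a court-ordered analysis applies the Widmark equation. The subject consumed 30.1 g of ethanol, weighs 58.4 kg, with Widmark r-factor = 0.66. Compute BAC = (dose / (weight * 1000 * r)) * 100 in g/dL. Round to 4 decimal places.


Applying the Widmark formula:
BAC = (dose_g / (body_wt * 1000 * r)) * 100
Denominator = 58.4 * 1000 * 0.66 = 38544
BAC = (30.1 / 38544) * 100
BAC = 0.0781 g/dL

0.0781


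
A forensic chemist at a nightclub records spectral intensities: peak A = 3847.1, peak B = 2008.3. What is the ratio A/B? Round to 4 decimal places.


Spectral peak ratio:
Peak A = 3847.1 counts
Peak B = 2008.3 counts
Ratio = 3847.1 / 2008.3 = 1.9156

1.9156


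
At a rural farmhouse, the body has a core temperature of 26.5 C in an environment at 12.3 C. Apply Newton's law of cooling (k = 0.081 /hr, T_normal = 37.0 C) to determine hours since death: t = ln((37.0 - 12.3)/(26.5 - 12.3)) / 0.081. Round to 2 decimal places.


Using Newton's law of cooling:
t = ln((T_normal - T_ambient) / (T_body - T_ambient)) / k
T_normal - T_ambient = 24.7
T_body - T_ambient = 14.2
Ratio = 1.739437
ln(ratio) = 0.553561
t = 0.553561 / 0.081 = 6.83 hours

6.83


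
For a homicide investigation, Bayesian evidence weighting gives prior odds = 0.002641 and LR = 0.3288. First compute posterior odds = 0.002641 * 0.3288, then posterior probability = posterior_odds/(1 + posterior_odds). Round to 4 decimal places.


Bayesian evidence evaluation:
Posterior odds = prior_odds * LR = 0.002641 * 0.3288 = 0.0008683608
Posterior probability = posterior_odds / (1 + posterior_odds)
= 0.0008683608 / (1 + 0.0008683608)
= 0.0008683608 / 1.0008683608
= 0.0009

0.0009


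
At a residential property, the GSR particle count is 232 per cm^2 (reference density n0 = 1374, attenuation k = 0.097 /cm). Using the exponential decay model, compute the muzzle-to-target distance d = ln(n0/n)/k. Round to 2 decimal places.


GSR distance calculation:
n0/n = 1374 / 232 = 5.922414
ln(n0/n) = 1.778744
d = 1.778744 / 0.097 = 18.34 cm

18.34


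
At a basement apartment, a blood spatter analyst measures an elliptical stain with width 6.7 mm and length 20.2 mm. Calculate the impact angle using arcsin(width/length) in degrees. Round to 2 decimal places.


Blood spatter impact angle calculation:
width / length = 6.7 / 20.2 = 0.331683
angle = arcsin(0.331683)
angle = 19.37 degrees

19.37


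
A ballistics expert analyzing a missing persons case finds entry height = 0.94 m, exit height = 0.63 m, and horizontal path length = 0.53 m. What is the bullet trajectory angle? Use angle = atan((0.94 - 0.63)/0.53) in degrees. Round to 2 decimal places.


Bullet trajectory angle:
Height difference = 0.94 - 0.63 = 0.31 m
angle = atan(0.31 / 0.53)
angle = atan(0.584906)
angle = 30.32 degrees

30.32


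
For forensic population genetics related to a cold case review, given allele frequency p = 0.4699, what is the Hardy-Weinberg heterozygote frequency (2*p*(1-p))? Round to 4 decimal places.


Hardy-Weinberg heterozygote frequency:
q = 1 - p = 1 - 0.4699 = 0.5301
2pq = 2 * 0.4699 * 0.5301 = 0.4982

0.4982


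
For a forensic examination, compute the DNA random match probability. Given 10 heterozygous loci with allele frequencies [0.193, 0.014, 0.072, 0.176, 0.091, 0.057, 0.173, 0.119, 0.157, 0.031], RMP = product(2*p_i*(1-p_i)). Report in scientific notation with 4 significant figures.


Computing RMP for 10 loci:
Locus 1: 2 * 0.193 * 0.807 = 0.311502
Locus 2: 2 * 0.014 * 0.986 = 0.027608
Locus 3: 2 * 0.072 * 0.928 = 0.133632
Locus 4: 2 * 0.176 * 0.824 = 0.290048
Locus 5: 2 * 0.091 * 0.909 = 0.165438
Locus 6: 2 * 0.057 * 0.943 = 0.107502
Locus 7: 2 * 0.173 * 0.827 = 0.286142
Locus 8: 2 * 0.119 * 0.881 = 0.209678
Locus 9: 2 * 0.157 * 0.843 = 0.264702
Locus 10: 2 * 0.031 * 0.969 = 0.060078
RMP = 5.656e-09

5.656e-09


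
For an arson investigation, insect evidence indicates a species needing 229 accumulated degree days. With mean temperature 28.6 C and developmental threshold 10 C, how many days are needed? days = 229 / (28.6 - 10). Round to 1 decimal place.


Insect development time:
Effective temperature = avg_temp - T_base = 28.6 - 10 = 18.6 C
Days = ADD / effective_temp = 229 / 18.6 = 12.3 days

12.3


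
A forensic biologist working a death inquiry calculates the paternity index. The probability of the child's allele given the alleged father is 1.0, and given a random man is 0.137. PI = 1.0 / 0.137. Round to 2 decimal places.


Paternity Index calculation:
PI = P(allele|father) / P(allele|random)
PI = 1.0 / 0.137
PI = 7.30

7.30


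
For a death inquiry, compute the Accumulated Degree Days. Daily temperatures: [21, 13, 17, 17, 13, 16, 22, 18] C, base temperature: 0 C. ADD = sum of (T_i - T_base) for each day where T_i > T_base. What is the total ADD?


Computing ADD day by day:
Day 1: max(0, 21 - 0) = 21
Day 2: max(0, 13 - 0) = 13
Day 3: max(0, 17 - 0) = 17
Day 4: max(0, 17 - 0) = 17
Day 5: max(0, 13 - 0) = 13
Day 6: max(0, 16 - 0) = 16
Day 7: max(0, 22 - 0) = 22
Day 8: max(0, 18 - 0) = 18
Total ADD = 137

137


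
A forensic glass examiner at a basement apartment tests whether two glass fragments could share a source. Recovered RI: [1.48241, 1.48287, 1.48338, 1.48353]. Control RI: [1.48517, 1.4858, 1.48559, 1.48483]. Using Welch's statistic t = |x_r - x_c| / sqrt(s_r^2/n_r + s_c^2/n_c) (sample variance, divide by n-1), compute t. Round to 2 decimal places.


Welch's t-criterion for glass RI comparison:
Recovered mean = sum / n_r = 5.93219 / 4 = 1.4830475
Control mean = sum / n_c = 5.94139 / 4 = 1.4853475
Recovered sample variance s_r^2 = 2.60425e-07
Control sample variance s_c^2 = 1.87625e-07
Welch SE (unpooled) = sqrt(s_r^2/n_r + s_c^2/n_c) = sqrt(6.51062e-08 + 4.69062e-08) = sqrt(1.12012e-07) = 0.000334682
|mean_r - mean_c| = 0.0023
t = 0.0023 / 0.000334682 = 6.87

6.87


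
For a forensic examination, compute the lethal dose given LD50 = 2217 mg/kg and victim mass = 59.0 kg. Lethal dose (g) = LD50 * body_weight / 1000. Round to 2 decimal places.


Lethal dose calculation:
Lethal dose = LD50 * body_weight / 1000
= 2217 * 59.0 / 1000
= 130803 / 1000
= 130.80 g

130.80


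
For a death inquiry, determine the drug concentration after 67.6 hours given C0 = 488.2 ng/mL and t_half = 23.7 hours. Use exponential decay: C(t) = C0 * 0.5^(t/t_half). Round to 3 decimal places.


Drug concentration decay:
Number of half-lives = t / t_half = 67.6 / 23.7 = 2.852321
Decay factor = 0.5^2.852321 = 0.13847323
C(t) = 488.2 * 0.13847323 = 67.603 ng/mL

67.603


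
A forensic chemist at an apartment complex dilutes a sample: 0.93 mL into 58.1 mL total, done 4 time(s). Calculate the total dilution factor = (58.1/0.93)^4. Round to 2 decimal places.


Dilution factor calculation:
Single dilution = V_total / V_sample = 58.1 / 0.93 ≈ 62.473118
Number of dilutions = 4
Total DF = (58.1 / 0.93)^4 (full precision, rounded at the end) = 15232554.31

15232554.31


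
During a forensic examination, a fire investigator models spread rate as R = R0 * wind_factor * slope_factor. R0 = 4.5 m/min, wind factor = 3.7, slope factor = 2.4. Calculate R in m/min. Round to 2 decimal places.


Fire spread rate calculation:
R = R0 * wind_factor * slope_factor
= 4.5 * 3.7 * 2.4
= 16.65 * 2.4
= 39.96 m/min

39.96


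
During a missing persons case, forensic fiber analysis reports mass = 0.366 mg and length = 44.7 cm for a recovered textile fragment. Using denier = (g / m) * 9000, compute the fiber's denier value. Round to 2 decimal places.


Denier calculation:
Mass in grams = 0.366 mg / 1000 = 0.000366 g
Length in meters = 44.7 cm / 100 = 0.447 m
Linear density = mass / length = 0.000366 / 0.447 = 0.00081879 g/m
Denier = (g/m) * 9000 = 0.00081879 * 9000 = 7.37

7.37
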